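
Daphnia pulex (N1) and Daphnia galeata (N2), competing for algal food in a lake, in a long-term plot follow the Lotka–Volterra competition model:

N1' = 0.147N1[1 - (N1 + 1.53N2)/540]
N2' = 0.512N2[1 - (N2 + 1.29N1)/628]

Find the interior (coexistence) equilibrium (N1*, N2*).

N1* ≈ 432, N2* ≈ 70.5

Setting both brackets to zero gives the nullclines N1 + 1.53N2 = 540 and 1.29N1 + N2 = 628.
Substituting N2 = 628 - 1.29N1 into the first: N1(1 - 1.53·1.29) = 540 - 1.53·628.
So N1* = -421/-0.974 = 432, and then N2* = 628 - 1.29·432 = 70.5.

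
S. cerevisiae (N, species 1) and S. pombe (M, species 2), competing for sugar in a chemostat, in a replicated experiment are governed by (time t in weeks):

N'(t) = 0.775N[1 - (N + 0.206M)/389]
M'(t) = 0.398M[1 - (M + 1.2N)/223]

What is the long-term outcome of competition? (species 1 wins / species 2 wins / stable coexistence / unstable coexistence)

species 1 excludes species 2

Compare the nullcline intercepts: K1/α12 = 389/0.206 = 1890 > K2 = 223; K2/α21 = 223/1.2 = 186 < K1 = 389.
Since the inequalities point opposite ways, species 1 can invade but species 2 cannot.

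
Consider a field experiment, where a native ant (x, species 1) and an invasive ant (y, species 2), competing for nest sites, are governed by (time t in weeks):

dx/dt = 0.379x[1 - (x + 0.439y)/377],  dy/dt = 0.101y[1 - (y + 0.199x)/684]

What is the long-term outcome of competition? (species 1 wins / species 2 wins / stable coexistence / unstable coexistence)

Compare the nullcline intercepts: K1/α12 = 377/0.439 = 859 > K2 = 684; K2/α21 = 684/0.199 = 3440 > K1 = 377.
Since both inequalities hold, each species can invade when rare, so the interior equilibrium is stable.

stable coexistence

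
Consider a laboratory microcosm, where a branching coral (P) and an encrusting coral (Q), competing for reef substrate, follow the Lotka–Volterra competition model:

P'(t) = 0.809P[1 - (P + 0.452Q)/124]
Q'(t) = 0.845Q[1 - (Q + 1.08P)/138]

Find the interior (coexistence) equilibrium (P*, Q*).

Setting both brackets to zero gives the nullclines P + 0.452Q = 124 and 1.08P + Q = 138.
Substituting Q = 138 - 1.08P into the first: P(1 - 0.452·1.08) = 124 - 0.452·138.
So P* = 61.6/0.512 = 120, and then Q* = 138 - 1.08·120 = 7.97.

P* ≈ 120, Q* ≈ 7.97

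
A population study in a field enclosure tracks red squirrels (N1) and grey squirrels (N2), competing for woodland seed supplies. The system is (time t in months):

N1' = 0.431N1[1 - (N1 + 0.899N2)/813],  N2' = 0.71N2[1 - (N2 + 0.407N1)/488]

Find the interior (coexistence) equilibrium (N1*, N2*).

Setting both brackets to zero gives the nullclines N1 + 0.899N2 = 813 and 0.407N1 + N2 = 488.
Substituting N2 = 488 - 0.407N1 into the first: N1(1 - 0.899·0.407) = 813 - 0.899·488.
So N1* = 374/0.634 = 590, and then N2* = 488 - 0.407·590 = 248.

N1* ≈ 590, N2* ≈ 248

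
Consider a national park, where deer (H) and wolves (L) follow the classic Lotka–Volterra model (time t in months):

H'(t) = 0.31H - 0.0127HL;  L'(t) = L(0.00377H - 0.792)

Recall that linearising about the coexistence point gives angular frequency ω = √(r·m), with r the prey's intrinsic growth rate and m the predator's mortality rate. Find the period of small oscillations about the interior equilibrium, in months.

T ≈ 12.7 months

Here r = 0.31 and m = 0.792, so r·m = 0.246.
ω = √0.246 = 0.495 per month, hence T = 2π/ω ≈ 12.7 months.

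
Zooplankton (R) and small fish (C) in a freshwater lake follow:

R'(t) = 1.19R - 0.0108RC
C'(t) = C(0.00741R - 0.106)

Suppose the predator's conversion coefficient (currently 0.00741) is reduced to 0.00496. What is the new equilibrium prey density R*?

At the interior fixed point, setting dC/dt = 0 with C > 0 fixes R* = (predator death rate)/(RC coefficient) — independent of the other coefficients.
With the change, R* = 0.106/0.00496 = 21.4; it rises from 14.3.

R* ≈ 21.4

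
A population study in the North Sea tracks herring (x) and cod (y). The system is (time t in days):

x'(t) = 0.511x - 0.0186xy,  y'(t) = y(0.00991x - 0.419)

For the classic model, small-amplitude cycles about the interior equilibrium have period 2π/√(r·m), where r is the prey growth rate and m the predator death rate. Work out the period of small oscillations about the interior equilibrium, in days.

T ≈ 13.6 days

Here r = 0.511 and m = 0.419, so r·m = 0.214.
ω = √0.214 = 0.463 per day, hence T = 2π/ω ≈ 13.6 days.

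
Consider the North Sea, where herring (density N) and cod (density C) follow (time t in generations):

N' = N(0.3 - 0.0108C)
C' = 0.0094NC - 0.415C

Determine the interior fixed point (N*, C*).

Set dC/dt = 0 with C > 0: 0.0094N - 0.415 = 0, so N* = 0.415/0.0094 = 44.1.
Set dN/dt = 0 with N > 0: 0.3 - 0.0108C = 0, so C* = 0.3/0.0108 = 27.8.

N* ≈ 44.1, C* ≈ 27.8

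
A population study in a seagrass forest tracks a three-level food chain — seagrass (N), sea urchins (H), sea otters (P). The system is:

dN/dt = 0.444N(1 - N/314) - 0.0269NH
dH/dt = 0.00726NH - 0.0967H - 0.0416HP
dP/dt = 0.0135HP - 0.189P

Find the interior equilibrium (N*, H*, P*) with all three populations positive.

N* ≈ 47.7, H* ≈ 14, P* ≈ 5.99

From dP/dt = 0: 0.0135H* = 0.189, so H* = 14.
From dN/dt = 0: 0.444(1 - N*/314) = 0.0269·14, giving N* = 314·(1 - 0.848) = 47.7.
From dH/dt = 0: 0.00726·47.7 - 0.0967 = 0.0416P*, so P* = 0.249/0.0416 = 5.99.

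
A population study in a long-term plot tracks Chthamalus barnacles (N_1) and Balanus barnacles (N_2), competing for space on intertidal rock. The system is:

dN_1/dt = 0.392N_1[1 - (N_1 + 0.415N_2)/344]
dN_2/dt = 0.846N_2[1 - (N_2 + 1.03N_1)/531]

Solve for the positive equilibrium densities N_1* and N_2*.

N_1* ≈ 216, N_2* ≈ 309

Setting both brackets to zero gives the nullclines N_1 + 0.415N_2 = 344 and 1.03N_1 + N_2 = 531.
Substituting N_2 = 531 - 1.03N_1 into the first: N_1(1 - 0.415·1.03) = 344 - 0.415·531.
So N_1* = 124/0.573 = 216, and then N_2* = 531 - 1.03·216 = 309.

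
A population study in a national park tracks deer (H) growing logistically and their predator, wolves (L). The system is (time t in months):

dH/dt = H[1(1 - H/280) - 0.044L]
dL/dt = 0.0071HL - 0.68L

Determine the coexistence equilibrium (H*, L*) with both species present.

H* ≈ 95.8, L* ≈ 15

From dL/dt = 0 with L > 0: 0.0071H* = 0.68, so H* = 95.8.
Substitute into dH/dt = 0: 1(1 - 95.8/280) = 0.044L*.
The bracket is 0.658, giving L* = 0.658/0.044 = 15.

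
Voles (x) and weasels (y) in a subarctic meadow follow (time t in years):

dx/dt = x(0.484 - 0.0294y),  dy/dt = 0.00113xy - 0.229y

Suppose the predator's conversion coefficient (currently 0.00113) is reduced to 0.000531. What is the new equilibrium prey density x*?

x* ≈ 431

At the interior fixed point, setting dy/dt = 0 with y > 0 fixes x* = (predator death rate)/(xy coefficient) — independent of the other coefficients.
With the change, x* = 0.229/0.000531 = 431; it rises from 203.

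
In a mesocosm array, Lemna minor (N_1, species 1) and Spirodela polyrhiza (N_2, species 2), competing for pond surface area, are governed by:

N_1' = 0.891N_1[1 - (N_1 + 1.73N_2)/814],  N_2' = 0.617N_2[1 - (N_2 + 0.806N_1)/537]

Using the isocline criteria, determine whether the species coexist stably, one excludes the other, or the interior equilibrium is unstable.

unstable coexistence (outcome depends on initial conditions)

Compare the nullcline intercepts: K1/α12 = 814/1.73 = 471 < K2 = 537; K2/α21 = 537/0.806 = 666 < K1 = 814.
Since both are reversed, neither can invade when rare; the interior point is a saddle.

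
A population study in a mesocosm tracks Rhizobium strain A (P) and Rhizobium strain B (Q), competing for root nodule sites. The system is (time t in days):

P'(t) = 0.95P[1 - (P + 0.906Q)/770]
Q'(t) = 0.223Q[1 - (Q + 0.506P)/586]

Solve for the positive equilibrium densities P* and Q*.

Setting both brackets to zero gives the nullclines P + 0.906Q = 770 and 0.506P + Q = 586.
Substituting Q = 586 - 0.506P into the first: P(1 - 0.906·0.506) = 770 - 0.906·586.
So P* = 239/0.542 = 441, and then Q* = 586 - 0.506·441 = 363.

P* ≈ 441, Q* ≈ 363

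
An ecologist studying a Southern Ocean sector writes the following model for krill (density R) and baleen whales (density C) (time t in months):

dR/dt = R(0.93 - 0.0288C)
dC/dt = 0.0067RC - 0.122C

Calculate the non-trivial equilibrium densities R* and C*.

Set dC/dt = 0 with C > 0: 0.0067R - 0.122 = 0, so R* = 0.122/0.0067 = 18.2.
Set dR/dt = 0 with R > 0: 0.93 - 0.0288C = 0, so C* = 0.93/0.0288 = 32.3.

R* ≈ 18.2, C* ≈ 32.3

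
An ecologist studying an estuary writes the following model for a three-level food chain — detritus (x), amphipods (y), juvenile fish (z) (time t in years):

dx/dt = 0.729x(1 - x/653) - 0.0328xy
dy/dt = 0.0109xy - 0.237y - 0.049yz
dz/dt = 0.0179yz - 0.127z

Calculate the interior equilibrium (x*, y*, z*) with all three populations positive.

x* ≈ 445, y* ≈ 7.09, z* ≈ 94.1

From dz/dt = 0: 0.0179y* = 0.127, so y* = 7.09.
From dx/dt = 0: 0.729(1 - x*/653) = 0.0328·7.09, giving x* = 653·(1 - 0.319) = 445.
From dy/dt = 0: 0.0109·445 - 0.237 = 0.049z*, so z* = 4.61/0.049 = 94.1.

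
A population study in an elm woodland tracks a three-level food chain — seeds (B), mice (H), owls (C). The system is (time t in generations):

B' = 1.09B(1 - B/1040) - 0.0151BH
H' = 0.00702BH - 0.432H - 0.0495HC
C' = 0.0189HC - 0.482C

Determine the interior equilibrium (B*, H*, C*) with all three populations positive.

From dC/dt = 0: 0.0189H* = 0.482, so H* = 25.5.
From dB/dt = 0: 1.09(1 - B*/1040) = 0.0151·25.5, giving B* = 1040·(1 - 0.353) = 673.
From dH/dt = 0: 0.00702·673 - 0.432 = 0.0495C*, so C* = 4.29/0.0495 = 86.7.

B* ≈ 673, H* ≈ 25.5, C* ≈ 86.7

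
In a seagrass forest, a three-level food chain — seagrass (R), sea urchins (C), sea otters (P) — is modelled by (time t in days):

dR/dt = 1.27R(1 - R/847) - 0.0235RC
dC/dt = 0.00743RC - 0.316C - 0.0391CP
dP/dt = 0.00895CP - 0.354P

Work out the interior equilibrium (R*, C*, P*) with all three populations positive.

R* ≈ 227, C* ≈ 39.6, P* ≈ 35.1

From dP/dt = 0: 0.00895C* = 0.354, so C* = 39.6.
From dR/dt = 0: 1.27(1 - R*/847) = 0.0235·39.6, giving R* = 847·(1 - 0.732) = 227.
From dC/dt = 0: 0.00743·227 - 0.316 = 0.0391P*, so P* = 1.37/0.0391 = 35.1.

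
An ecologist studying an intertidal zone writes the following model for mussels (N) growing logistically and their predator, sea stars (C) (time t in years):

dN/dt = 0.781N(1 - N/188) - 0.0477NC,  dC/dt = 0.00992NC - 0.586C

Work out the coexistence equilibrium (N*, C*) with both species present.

N* ≈ 59.1, C* ≈ 11.2

From dC/dt = 0 with C > 0: 0.00992N* = 0.586, so N* = 59.1.
Substitute into dN/dt = 0: 0.781(1 - 59.1/188) = 0.0477C*.
The bracket is 0.686, giving C* = 0.536/0.0477 = 11.2.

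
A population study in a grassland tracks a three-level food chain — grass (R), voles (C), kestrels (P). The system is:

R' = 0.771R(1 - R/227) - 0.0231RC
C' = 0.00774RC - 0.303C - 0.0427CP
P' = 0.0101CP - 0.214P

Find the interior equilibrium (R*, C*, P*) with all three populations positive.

R* ≈ 82.9, C* ≈ 21.2, P* ≈ 7.93

From dP/dt = 0: 0.0101C* = 0.214, so C* = 21.2.
From dR/dt = 0: 0.771(1 - R*/227) = 0.0231·21.2, giving R* = 227·(1 - 0.635) = 82.9.
From dC/dt = 0: 0.00774·82.9 - 0.303 = 0.0427P*, so P* = 0.339/0.0427 = 7.93.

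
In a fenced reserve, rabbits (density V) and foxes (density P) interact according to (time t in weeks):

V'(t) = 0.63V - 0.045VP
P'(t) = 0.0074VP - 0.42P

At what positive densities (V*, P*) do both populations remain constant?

V* ≈ 56.8, P* ≈ 14

Set dP/dt = 0 with P > 0: 0.0074V - 0.42 = 0, so V* = 0.42/0.0074 = 56.8.
Set dV/dt = 0 with V > 0: 0.63 - 0.045P = 0, so P* = 0.63/0.045 = 14.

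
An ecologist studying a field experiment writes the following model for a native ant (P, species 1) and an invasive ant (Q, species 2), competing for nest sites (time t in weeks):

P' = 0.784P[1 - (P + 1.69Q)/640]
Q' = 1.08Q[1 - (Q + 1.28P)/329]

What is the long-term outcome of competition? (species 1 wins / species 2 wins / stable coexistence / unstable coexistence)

species 1 excludes species 2

Compare the nullcline intercepts: K1/α12 = 640/1.69 = 379 > K2 = 329; K2/α21 = 329/1.28 = 257 < K1 = 640.
Since the inequalities point opposite ways, species 1 can invade but species 2 cannot.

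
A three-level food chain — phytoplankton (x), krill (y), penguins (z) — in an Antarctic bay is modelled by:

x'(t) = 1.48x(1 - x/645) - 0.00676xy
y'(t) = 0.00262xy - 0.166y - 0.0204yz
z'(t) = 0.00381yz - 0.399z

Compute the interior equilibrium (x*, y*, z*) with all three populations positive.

x* ≈ 336, y* ≈ 105, z* ≈ 35.1

From dz/dt = 0: 0.00381y* = 0.399, so y* = 105.
From dx/dt = 0: 1.48(1 - x*/645) = 0.00676·105, giving x* = 645·(1 - 0.478) = 336.
From dy/dt = 0: 0.00262·336 - 0.166 = 0.0204z*, so z* = 0.716/0.0204 = 35.1.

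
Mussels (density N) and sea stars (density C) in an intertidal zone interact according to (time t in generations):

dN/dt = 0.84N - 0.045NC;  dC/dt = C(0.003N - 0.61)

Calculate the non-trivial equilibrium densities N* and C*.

Set dC/dt = 0 with C > 0: 0.003N - 0.61 = 0, so N* = 0.61/0.003 = 203.
Set dN/dt = 0 with N > 0: 0.84 - 0.045C = 0, so C* = 0.84/0.045 = 18.7.

N* ≈ 203, C* ≈ 18.7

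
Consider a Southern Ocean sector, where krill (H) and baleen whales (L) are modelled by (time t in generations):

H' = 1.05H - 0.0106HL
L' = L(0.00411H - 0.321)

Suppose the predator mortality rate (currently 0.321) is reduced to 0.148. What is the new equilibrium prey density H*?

H* ≈ 36

At the interior fixed point, setting dL/dt = 0 with L > 0 fixes H* = (predator death rate)/(HL coefficient) — independent of the other coefficients.
With the change, H* = 0.148/0.00411 = 36; it falls from 78.1.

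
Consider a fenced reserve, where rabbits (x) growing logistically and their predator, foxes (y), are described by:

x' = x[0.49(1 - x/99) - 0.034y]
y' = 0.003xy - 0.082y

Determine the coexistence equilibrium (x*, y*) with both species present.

From dy/dt = 0 with y > 0: 0.003x* = 0.082, so x* = 27.3.
Substitute into dx/dt = 0: 0.49(1 - 27.3/99) = 0.034y*.
The bracket is 0.724, giving y* = 0.355/0.034 = 10.4.

x* ≈ 27.3, y* ≈ 10.4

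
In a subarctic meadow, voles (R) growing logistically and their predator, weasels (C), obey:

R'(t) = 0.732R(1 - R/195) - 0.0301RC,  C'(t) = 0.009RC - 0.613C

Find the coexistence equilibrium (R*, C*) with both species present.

R* ≈ 68.1, C* ≈ 15.8

From dC/dt = 0 with C > 0: 0.009R* = 0.613, so R* = 68.1.
Substitute into dR/dt = 0: 0.732(1 - 68.1/195) = 0.0301C*.
The bracket is 0.651, giving C* = 0.476/0.0301 = 15.8.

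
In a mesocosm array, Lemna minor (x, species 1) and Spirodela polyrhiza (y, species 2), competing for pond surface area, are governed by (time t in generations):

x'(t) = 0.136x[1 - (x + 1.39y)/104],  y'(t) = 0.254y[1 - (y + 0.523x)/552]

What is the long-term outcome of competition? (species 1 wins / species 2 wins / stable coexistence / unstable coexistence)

species 2 excludes species 1

Compare the nullcline intercepts: K1/α12 = 104/1.39 = 74.8 < K2 = 552; K2/α21 = 552/0.523 = 1060 > K1 = 104.
Since the inequalities point opposite ways, species 2 can invade but species 1 cannot.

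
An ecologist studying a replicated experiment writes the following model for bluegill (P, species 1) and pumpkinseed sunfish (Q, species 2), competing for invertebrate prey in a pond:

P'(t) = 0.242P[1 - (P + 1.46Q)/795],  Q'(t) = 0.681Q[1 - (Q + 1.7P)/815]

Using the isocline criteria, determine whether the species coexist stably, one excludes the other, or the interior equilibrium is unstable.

unstable coexistence (outcome depends on initial conditions)

Compare the nullcline intercepts: K1/α12 = 795/1.46 = 545 < K2 = 815; K2/α21 = 815/1.7 = 479 < K1 = 795.
Since both are reversed, neither can invade when rare; the interior point is a saddle.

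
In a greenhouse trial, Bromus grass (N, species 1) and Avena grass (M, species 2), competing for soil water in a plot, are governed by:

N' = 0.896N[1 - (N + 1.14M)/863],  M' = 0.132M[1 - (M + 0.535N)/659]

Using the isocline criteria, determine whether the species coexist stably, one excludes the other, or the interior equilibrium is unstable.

stable coexistence

Compare the nullcline intercepts: K1/α12 = 863/1.14 = 757 > K2 = 659; K2/α21 = 659/0.535 = 1230 > K1 = 863.
Since both inequalities hold, each species can invade when rare, so the interior equilibrium is stable.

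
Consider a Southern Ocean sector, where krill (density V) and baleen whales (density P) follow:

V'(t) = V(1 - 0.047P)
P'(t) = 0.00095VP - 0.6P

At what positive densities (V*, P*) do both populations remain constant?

V* ≈ 632, P* ≈ 21.3

Set dP/dt = 0 with P > 0: 0.00095V - 0.6 = 0, so V* = 0.6/0.00095 = 632.
Set dV/dt = 0 with V > 0: 1 - 0.047P = 0, so P* = 1/0.047 = 21.3.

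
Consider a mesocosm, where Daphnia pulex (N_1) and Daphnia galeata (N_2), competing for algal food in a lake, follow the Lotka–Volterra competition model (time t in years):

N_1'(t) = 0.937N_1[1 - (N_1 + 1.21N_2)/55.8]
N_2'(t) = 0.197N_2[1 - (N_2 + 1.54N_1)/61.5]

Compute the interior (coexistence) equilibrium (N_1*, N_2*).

N_1* ≈ 21.6, N_2* ≈ 28.3

Setting both brackets to zero gives the nullclines N_1 + 1.21N_2 = 55.8 and 1.54N_1 + N_2 = 61.5.
Substituting N_2 = 61.5 - 1.54N_1 into the first: N_1(1 - 1.21·1.54) = 55.8 - 1.21·61.5.
So N_1* = -18.6/-0.863 = 21.6, and then N_2* = 61.5 - 1.54·21.6 = 28.3.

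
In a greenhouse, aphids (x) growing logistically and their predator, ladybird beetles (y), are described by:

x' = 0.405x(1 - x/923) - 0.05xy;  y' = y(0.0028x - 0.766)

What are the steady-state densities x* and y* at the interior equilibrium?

From dy/dt = 0 with y > 0: 0.0028x* = 0.766, so x* = 274.
Substitute into dx/dt = 0: 0.405(1 - 274/923) = 0.05y*.
The bracket is 0.704, giving y* = 0.285/0.05 = 5.7.

x* ≈ 274, y* ≈ 5.7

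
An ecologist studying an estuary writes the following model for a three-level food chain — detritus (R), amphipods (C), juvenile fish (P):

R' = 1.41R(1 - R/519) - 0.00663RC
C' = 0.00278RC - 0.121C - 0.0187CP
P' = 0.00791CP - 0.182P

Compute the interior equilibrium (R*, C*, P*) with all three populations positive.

R* ≈ 463, C* ≈ 23, P* ≈ 62.3

From dP/dt = 0: 0.00791C* = 0.182, so C* = 23.
From dR/dt = 0: 1.41(1 - R*/519) = 0.00663·23, giving R* = 519·(1 - 0.108) = 463.
From dC/dt = 0: 0.00278·463 - 0.121 = 0.0187P*, so P* = 1.17/0.0187 = 62.3.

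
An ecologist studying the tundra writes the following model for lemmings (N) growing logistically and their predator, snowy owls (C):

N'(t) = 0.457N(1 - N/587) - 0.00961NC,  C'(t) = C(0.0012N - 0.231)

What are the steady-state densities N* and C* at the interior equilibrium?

From dC/dt = 0 with C > 0: 0.0012N* = 0.231, so N* = 193.
Substitute into dN/dt = 0: 0.457(1 - 193/587) = 0.00961C*.
The bracket is 0.672, giving C* = 0.307/0.00961 = 32.

N* ≈ 193, C* ≈ 32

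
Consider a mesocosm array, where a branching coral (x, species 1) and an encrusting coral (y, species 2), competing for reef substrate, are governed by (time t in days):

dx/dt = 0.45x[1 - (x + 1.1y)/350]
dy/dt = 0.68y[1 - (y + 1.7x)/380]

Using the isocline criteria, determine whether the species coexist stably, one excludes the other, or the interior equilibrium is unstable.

Compare the nullcline intercepts: K1/α12 = 350/1.1 = 318 < K2 = 380; K2/α21 = 380/1.7 = 224 < K1 = 350.
Since both are reversed, neither can invade when rare; the interior point is a saddle.

unstable coexistence (outcome depends on initial conditions)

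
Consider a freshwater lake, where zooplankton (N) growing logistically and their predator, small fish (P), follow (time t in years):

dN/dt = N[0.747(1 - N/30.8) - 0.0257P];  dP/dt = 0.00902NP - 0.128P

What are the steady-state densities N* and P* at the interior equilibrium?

From dP/dt = 0 with P > 0: 0.00902N* = 0.128, so N* = 14.2.
Substitute into dN/dt = 0: 0.747(1 - 14.2/30.8) = 0.0257P*.
The bracket is 0.539, giving P* = 0.403/0.0257 = 15.7.

N* ≈ 14.2, P* ≈ 15.7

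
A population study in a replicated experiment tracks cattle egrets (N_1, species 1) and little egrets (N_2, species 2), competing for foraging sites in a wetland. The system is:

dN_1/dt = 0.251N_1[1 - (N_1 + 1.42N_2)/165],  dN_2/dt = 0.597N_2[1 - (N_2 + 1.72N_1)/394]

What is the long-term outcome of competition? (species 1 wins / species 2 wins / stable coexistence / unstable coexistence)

species 2 excludes species 1

Compare the nullcline intercepts: K1/α12 = 165/1.42 = 116 < K2 = 394; K2/α21 = 394/1.72 = 229 > K1 = 165.
Since the inequalities point opposite ways, species 2 can invade but species 1 cannot.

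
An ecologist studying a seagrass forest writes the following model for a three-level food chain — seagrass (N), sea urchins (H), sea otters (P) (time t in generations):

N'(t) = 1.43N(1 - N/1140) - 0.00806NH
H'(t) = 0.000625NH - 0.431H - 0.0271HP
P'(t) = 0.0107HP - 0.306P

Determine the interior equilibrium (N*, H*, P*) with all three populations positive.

N* ≈ 956, H* ≈ 28.6, P* ≈ 6.15

From dP/dt = 0: 0.0107H* = 0.306, so H* = 28.6.
From dN/dt = 0: 1.43(1 - N*/1140) = 0.00806·28.6, giving N* = 1140·(1 - 0.161) = 956.
From dH/dt = 0: 0.000625·956 - 0.431 = 0.0271P*, so P* = 0.167/0.0271 = 6.15.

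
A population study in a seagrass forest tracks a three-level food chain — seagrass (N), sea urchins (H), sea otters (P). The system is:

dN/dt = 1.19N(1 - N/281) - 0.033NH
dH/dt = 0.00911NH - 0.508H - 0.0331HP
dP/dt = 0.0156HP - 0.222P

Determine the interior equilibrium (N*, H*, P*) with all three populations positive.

From dP/dt = 0: 0.0156H* = 0.222, so H* = 14.2.
From dN/dt = 0: 1.19(1 - N*/281) = 0.033·14.2, giving N* = 281·(1 - 0.395) = 170.
From dH/dt = 0: 0.00911·170 - 0.508 = 0.0331P*, so P* = 1.04/0.0331 = 31.5.

N* ≈ 170, H* ≈ 14.2, P* ≈ 31.5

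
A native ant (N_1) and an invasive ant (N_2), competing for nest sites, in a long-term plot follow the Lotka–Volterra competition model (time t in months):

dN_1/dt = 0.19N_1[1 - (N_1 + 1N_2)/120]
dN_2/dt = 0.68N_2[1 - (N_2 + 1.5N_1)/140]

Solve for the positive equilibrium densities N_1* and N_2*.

N_1* ≈ 40, N_2* ≈ 80

Setting both brackets to zero gives the nullclines N_1 + 1N_2 = 120 and 1.5N_1 + N_2 = 140.
Substituting N_2 = 140 - 1.5N_1 into the first: N_1(1 - 1·1.5) = 120 - 1·140.
So N_1* = -20/-0.5 = 40, and then N_2* = 140 - 1.5·40 = 80.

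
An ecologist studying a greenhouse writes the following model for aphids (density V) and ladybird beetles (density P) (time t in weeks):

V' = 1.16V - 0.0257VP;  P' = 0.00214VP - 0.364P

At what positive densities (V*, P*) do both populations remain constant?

Set dP/dt = 0 with P > 0: 0.00214V - 0.364 = 0, so V* = 0.364/0.00214 = 170.
Set dV/dt = 0 with V > 0: 1.16 - 0.0257P = 0, so P* = 1.16/0.0257 = 45.1.

V* ≈ 170, P* ≈ 45.1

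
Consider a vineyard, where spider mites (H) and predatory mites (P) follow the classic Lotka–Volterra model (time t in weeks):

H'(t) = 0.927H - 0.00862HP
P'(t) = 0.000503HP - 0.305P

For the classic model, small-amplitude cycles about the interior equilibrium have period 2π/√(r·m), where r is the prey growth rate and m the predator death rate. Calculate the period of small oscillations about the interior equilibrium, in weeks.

T ≈ 11.8 weeks

Here r = 0.927 and m = 0.305, so r·m = 0.283.
ω = √0.283 = 0.532 per week, hence T = 2π/ω ≈ 11.8 weeks.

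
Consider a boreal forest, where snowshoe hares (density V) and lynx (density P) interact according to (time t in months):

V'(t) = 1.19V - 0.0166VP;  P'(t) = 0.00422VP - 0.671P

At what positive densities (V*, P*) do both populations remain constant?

Set dP/dt = 0 with P > 0: 0.00422V - 0.671 = 0, so V* = 0.671/0.00422 = 159.
Set dV/dt = 0 with V > 0: 1.19 - 0.0166P = 0, so P* = 1.19/0.0166 = 71.7.

V* ≈ 159, P* ≈ 71.7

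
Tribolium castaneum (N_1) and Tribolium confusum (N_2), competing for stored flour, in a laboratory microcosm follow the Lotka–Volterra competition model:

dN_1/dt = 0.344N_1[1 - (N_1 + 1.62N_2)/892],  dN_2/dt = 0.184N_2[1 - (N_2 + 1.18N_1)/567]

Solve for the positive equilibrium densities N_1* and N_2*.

N_1* ≈ 29.1, N_2* ≈ 533

Setting both brackets to zero gives the nullclines N_1 + 1.62N_2 = 892 and 1.18N_1 + N_2 = 567.
Substituting N_2 = 567 - 1.18N_1 into the first: N_1(1 - 1.62·1.18) = 892 - 1.62·567.
So N_1* = -26.5/-0.912 = 29.1, and then N_2* = 567 - 1.18·29.1 = 533.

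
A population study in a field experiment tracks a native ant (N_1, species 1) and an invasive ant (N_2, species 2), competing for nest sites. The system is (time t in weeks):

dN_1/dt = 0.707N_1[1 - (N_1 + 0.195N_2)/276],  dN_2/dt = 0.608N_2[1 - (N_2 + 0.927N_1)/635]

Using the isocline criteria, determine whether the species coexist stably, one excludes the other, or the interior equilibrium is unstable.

stable coexistence

Compare the nullcline intercepts: K1/α12 = 276/0.195 = 1420 > K2 = 635; K2/α21 = 635/0.927 = 685 > K1 = 276.
Since both inequalities hold, each species can invade when rare, so the interior equilibrium is stable.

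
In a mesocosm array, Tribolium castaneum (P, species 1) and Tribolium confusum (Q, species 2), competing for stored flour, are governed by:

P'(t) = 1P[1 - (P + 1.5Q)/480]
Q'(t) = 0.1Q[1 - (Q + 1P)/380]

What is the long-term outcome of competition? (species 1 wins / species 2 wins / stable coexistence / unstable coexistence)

unstable coexistence (outcome depends on initial conditions)

Compare the nullcline intercepts: K1/α12 = 480/1.5 = 320 < K2 = 380; K2/α21 = 380/1 = 380 < K1 = 480.
Since both are reversed, neither can invade when rare; the interior point is a saddle.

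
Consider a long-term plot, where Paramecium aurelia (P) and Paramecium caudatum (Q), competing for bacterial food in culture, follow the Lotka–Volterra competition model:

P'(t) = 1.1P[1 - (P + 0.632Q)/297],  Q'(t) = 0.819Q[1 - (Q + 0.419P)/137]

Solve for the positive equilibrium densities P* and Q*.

Setting both brackets to zero gives the nullclines P + 0.632Q = 297 and 0.419P + Q = 137.
Substituting Q = 137 - 0.419P into the first: P(1 - 0.632·0.419) = 297 - 0.632·137.
So P* = 210/0.735 = 286, and then Q* = 137 - 0.419·286 = 17.1.

P* ≈ 286, Q* ≈ 17.1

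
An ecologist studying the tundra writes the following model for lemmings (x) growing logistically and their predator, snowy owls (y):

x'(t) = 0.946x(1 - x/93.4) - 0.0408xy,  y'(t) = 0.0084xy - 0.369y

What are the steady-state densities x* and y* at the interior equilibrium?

x* ≈ 43.9, y* ≈ 12.3

From dy/dt = 0 with y > 0: 0.0084x* = 0.369, so x* = 43.9.
Substitute into dx/dt = 0: 0.946(1 - 43.9/93.4) = 0.0408y*.
The bracket is 0.53, giving y* = 0.501/0.0408 = 12.3.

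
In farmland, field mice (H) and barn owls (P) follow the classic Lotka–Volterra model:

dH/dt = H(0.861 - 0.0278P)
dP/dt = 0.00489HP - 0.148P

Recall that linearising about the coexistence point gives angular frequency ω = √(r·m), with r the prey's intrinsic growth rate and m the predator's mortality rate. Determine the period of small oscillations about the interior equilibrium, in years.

Here r = 0.861 and m = 0.148, so r·m = 0.127.
ω = √0.127 = 0.357 per year, hence T = 2π/ω ≈ 17.6 years.

T ≈ 17.6 years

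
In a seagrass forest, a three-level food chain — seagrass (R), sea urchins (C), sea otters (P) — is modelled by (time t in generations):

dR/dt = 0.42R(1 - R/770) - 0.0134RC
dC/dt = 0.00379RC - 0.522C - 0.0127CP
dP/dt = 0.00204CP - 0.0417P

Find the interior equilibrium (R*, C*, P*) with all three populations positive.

From dP/dt = 0: 0.00204C* = 0.0417, so C* = 20.4.
From dR/dt = 0: 0.42(1 - R*/770) = 0.0134·20.4, giving R* = 770·(1 - 0.652) = 268.
From dC/dt = 0: 0.00379·268 - 0.522 = 0.0127P*, so P* = 0.493/0.0127 = 38.8.

R* ≈ 268, C* ≈ 20.4, P* ≈ 38.8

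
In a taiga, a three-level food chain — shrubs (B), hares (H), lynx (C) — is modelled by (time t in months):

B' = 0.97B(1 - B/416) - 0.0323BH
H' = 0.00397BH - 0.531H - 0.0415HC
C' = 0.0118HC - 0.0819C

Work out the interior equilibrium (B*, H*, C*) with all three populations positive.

B* ≈ 320, H* ≈ 6.94, C* ≈ 17.8

From dC/dt = 0: 0.0118H* = 0.0819, so H* = 6.94.
From dB/dt = 0: 0.97(1 - B*/416) = 0.0323·6.94, giving B* = 416·(1 - 0.231) = 320.
From dH/dt = 0: 0.00397·320 - 0.531 = 0.0415C*, so C* = 0.739/0.0415 = 17.8.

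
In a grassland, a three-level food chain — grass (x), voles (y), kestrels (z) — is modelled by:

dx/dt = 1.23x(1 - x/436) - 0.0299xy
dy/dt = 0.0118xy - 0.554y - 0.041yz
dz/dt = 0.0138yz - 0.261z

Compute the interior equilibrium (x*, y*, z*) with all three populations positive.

From dz/dt = 0: 0.0138y* = 0.261, so y* = 18.9.
From dx/dt = 0: 1.23(1 - x*/436) = 0.0299·18.9, giving x* = 436·(1 - 0.46) = 236.
From dy/dt = 0: 0.0118·236 - 0.554 = 0.041z*, so z* = 2.23/0.041 = 54.3.

x* ≈ 236, y* ≈ 18.9, z* ≈ 54.3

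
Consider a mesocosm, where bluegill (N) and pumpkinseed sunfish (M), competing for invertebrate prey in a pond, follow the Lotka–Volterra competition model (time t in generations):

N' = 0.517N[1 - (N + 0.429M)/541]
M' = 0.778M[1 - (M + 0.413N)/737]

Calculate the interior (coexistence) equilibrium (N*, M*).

N* ≈ 273, M* ≈ 624

Setting both brackets to zero gives the nullclines N + 0.429M = 541 and 0.413N + M = 737.
Substituting M = 737 - 0.413N into the first: N(1 - 0.429·0.413) = 541 - 0.429·737.
So N* = 225/0.823 = 273, and then M* = 737 - 0.413·273 = 624.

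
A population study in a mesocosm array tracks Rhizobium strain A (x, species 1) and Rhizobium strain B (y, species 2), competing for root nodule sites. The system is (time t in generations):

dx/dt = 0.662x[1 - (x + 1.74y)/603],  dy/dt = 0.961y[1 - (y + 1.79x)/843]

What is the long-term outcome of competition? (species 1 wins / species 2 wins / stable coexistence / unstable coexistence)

unstable coexistence (outcome depends on initial conditions)

Compare the nullcline intercepts: K1/α12 = 603/1.74 = 347 < K2 = 843; K2/α21 = 843/1.79 = 471 < K1 = 603.
Since both are reversed, neither can invade when rare; the interior point is a saddle.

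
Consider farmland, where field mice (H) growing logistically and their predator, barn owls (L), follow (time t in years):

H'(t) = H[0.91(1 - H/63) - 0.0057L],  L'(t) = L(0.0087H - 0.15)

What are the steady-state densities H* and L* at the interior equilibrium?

From dL/dt = 0 with L > 0: 0.0087H* = 0.15, so H* = 17.2.
Substitute into dH/dt = 0: 0.91(1 - 17.2/63) = 0.0057L*.
The bracket is 0.726, giving L* = 0.661/0.0057 = 116.

H* ≈ 17.2, L* ≈ 116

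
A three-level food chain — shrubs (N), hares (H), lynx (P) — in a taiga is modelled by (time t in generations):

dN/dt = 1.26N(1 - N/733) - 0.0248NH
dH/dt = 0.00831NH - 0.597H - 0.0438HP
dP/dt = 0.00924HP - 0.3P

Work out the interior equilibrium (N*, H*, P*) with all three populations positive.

N* ≈ 265, H* ≈ 32.5, P* ≈ 36.6

From dP/dt = 0: 0.00924H* = 0.3, so H* = 32.5.
From dN/dt = 0: 1.26(1 - N*/733) = 0.0248·32.5, giving N* = 733·(1 - 0.639) = 265.
From dH/dt = 0: 0.00831·265 - 0.597 = 0.0438P*, so P* = 1.6/0.0438 = 36.6.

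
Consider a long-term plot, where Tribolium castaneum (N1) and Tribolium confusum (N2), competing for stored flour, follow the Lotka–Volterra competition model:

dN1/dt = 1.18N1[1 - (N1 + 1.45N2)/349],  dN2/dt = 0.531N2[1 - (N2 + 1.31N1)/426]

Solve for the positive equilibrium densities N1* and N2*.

Setting both brackets to zero gives the nullclines N1 + 1.45N2 = 349 and 1.31N1 + N2 = 426.
Substituting N2 = 426 - 1.31N1 into the first: N1(1 - 1.45·1.31) = 349 - 1.45·426.
So N1* = -269/-0.899 = 299, and then N2* = 426 - 1.31·299 = 34.7.

N1* ≈ 299, N2* ≈ 34.7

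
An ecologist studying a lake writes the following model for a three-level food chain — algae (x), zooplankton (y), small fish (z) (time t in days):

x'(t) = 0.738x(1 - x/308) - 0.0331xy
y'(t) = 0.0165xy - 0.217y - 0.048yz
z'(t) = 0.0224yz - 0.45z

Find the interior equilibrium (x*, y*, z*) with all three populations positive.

From dz/dt = 0: 0.0224y* = 0.45, so y* = 20.1.
From dx/dt = 0: 0.738(1 - x*/308) = 0.0331·20.1, giving x* = 308·(1 - 0.901) = 30.5.
From dy/dt = 0: 0.0165·30.5 - 0.217 = 0.048z*, so z* = 0.286/0.048 = 5.96.

x* ≈ 30.5, y* ≈ 20.1, z* ≈ 5.96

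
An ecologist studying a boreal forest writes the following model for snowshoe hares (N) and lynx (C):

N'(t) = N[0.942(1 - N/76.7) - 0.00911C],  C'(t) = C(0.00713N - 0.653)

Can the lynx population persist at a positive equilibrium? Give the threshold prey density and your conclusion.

Threshold N = 91.6; K < 91.6, so no, the predator goes extinct.

The predator equation gives dC/dt > 0 only when N > 0.653/0.00713 = 91.6.
Without the predator, N → K = 76.7. Since 76.7 < 91.6, the predator cannot invade.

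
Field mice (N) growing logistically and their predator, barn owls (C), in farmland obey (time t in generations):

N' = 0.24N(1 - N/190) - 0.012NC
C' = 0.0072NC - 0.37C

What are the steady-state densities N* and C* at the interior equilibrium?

From dC/dt = 0 with C > 0: 0.0072N* = 0.37, so N* = 51.4.
Substitute into dN/dt = 0: 0.24(1 - 51.4/190) = 0.012C*.
The bracket is 0.73, giving C* = 0.175/0.012 = 14.6.

N* ≈ 51.4, C* ≈ 14.6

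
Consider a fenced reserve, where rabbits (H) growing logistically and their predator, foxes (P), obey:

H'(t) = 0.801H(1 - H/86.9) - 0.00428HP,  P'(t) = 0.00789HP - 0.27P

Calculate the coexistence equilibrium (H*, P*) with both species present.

H* ≈ 34.2, P* ≈ 113

From dP/dt = 0 with P > 0: 0.00789H* = 0.27, so H* = 34.2.
Substitute into dH/dt = 0: 0.801(1 - 34.2/86.9) = 0.00428P*.
The bracket is 0.606, giving P* = 0.486/0.00428 = 113.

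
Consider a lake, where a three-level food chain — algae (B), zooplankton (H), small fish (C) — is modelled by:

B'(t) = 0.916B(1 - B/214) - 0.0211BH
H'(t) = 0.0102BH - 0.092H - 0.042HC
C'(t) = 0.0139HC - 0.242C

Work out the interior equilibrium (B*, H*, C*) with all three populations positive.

B* ≈ 128, H* ≈ 17.4, C* ≈ 28.9

From dC/dt = 0: 0.0139H* = 0.242, so H* = 17.4.
From dB/dt = 0: 0.916(1 - B*/214) = 0.0211·17.4, giving B* = 214·(1 - 0.401) = 128.
From dH/dt = 0: 0.0102·128 - 0.092 = 0.042C*, so C* = 1.22/0.042 = 28.9.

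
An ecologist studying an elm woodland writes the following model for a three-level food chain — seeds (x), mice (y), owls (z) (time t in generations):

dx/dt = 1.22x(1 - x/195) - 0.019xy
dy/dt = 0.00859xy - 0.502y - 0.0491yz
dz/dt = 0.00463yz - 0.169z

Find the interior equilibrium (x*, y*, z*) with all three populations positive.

From dz/dt = 0: 0.00463y* = 0.169, so y* = 36.5.
From dx/dt = 0: 1.22(1 - x*/195) = 0.019·36.5, giving x* = 195·(1 - 0.568) = 84.2.
From dy/dt = 0: 0.00859·84.2 - 0.502 = 0.0491z*, so z* = 0.221/0.0491 = 4.5.

x* ≈ 84.2, y* ≈ 36.5, z* ≈ 4.5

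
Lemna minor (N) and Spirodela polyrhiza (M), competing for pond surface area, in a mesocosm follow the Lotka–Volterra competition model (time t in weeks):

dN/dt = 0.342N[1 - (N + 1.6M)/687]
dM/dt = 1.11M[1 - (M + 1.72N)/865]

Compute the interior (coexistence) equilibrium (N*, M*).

N* ≈ 398, M* ≈ 181

Setting both brackets to zero gives the nullclines N + 1.6M = 687 and 1.72N + M = 865.
Substituting M = 865 - 1.72N into the first: N(1 - 1.6·1.72) = 687 - 1.6·865.
So N* = -697/-1.75 = 398, and then M* = 865 - 1.72·398 = 181.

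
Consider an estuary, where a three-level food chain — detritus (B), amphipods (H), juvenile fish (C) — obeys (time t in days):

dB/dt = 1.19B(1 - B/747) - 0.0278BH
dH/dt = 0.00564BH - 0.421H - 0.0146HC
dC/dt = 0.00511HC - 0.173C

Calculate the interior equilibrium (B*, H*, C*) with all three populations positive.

From dC/dt = 0: 0.00511H* = 0.173, so H* = 33.9.
From dB/dt = 0: 1.19(1 - B*/747) = 0.0278·33.9, giving B* = 747·(1 - 0.791) = 156.
From dH/dt = 0: 0.00564·156 - 0.421 = 0.0146C*, so C* = 0.46/0.0146 = 31.5.

B* ≈ 156, H* ≈ 33.9, C* ≈ 31.5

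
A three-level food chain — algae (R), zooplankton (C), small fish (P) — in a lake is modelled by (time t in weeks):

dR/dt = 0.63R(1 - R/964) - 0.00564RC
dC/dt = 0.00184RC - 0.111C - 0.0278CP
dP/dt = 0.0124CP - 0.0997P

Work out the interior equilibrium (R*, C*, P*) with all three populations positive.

From dP/dt = 0: 0.0124C* = 0.0997, so C* = 8.04.
From dR/dt = 0: 0.63(1 - R*/964) = 0.00564·8.04, giving R* = 964·(1 - 0.072) = 895.
From dC/dt = 0: 0.00184·895 - 0.111 = 0.0278P*, so P* = 1.54/0.0278 = 55.2.

R* ≈ 895, C* ≈ 8.04, P* ≈ 55.2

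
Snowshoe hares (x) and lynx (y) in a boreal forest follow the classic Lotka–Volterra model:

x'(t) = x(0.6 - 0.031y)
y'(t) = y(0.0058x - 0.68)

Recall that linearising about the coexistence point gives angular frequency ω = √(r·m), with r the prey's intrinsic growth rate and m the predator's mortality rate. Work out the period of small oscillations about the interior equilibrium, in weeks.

T ≈ 9.84 weeks

Here r = 0.6 and m = 0.68, so r·m = 0.408.
ω = √0.408 = 0.639 per week, hence T = 2π/ω ≈ 9.84 weeks.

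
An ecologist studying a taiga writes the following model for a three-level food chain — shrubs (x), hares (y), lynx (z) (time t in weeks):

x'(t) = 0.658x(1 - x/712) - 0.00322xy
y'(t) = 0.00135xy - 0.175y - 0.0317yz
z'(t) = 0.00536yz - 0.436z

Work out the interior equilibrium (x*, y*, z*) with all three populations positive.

From dz/dt = 0: 0.00536y* = 0.436, so y* = 81.3.
From dx/dt = 0: 0.658(1 - x*/712) = 0.00322·81.3, giving x* = 712·(1 - 0.398) = 429.
From dy/dt = 0: 0.00135·429 - 0.175 = 0.0317z*, so z* = 0.404/0.0317 = 12.7.

x* ≈ 429, y* ≈ 81.3, z* ≈ 12.7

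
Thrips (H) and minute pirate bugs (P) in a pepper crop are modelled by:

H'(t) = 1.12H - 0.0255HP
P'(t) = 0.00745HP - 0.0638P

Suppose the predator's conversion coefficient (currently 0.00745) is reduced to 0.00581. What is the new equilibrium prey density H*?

At the interior fixed point, setting dP/dt = 0 with P > 0 fixes H* = (predator death rate)/(HP coefficient) — independent of the other coefficients.
With the change, H* = 0.0638/0.00581 = 11; it rises from 8.56.

H* ≈ 11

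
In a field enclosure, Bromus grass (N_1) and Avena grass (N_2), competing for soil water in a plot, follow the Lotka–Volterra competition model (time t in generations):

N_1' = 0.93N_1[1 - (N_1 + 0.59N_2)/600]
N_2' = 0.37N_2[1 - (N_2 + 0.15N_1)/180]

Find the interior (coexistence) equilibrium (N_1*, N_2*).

Setting both brackets to zero gives the nullclines N_1 + 0.59N_2 = 600 and 0.15N_1 + N_2 = 180.
Substituting N_2 = 180 - 0.15N_1 into the first: N_1(1 - 0.59·0.15) = 600 - 0.59·180.
So N_1* = 494/0.911 = 542, and then N_2* = 180 - 0.15·542 = 98.7.

N_1* ≈ 542, N_2* ≈ 98.7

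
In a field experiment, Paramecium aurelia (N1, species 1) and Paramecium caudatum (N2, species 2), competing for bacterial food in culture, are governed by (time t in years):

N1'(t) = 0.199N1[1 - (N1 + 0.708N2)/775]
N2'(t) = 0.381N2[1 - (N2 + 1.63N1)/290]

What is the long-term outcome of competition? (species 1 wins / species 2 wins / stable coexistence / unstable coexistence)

Compare the nullcline intercepts: K1/α12 = 775/0.708 = 1090 > K2 = 290; K2/α21 = 290/1.63 = 178 < K1 = 775.
Since the inequalities point opposite ways, species 1 can invade but species 2 cannot.

species 1 excludes species 2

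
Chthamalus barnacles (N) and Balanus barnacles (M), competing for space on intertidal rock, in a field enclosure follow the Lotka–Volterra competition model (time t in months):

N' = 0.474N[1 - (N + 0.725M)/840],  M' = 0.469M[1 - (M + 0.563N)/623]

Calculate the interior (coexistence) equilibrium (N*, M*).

N* ≈ 656, M* ≈ 254

Setting both brackets to zero gives the nullclines N + 0.725M = 840 and 0.563N + M = 623.
Substituting M = 623 - 0.563N into the first: N(1 - 0.725·0.563) = 840 - 0.725·623.
So N* = 388/0.592 = 656, and then M* = 623 - 0.563·656 = 254.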